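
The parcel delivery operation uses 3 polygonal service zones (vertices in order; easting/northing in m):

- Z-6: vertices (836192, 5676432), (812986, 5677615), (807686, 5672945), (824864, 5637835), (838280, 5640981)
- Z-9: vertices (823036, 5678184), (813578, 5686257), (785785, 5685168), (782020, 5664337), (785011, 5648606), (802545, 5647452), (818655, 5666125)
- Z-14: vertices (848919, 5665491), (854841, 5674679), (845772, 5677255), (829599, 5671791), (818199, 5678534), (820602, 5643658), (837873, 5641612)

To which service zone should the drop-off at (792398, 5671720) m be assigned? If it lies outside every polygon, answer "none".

Z-9

Cast a ray rightward from (792398, 5671720). For each polygon, the edges (by vertex number in listed order) whose endpoints lie on opposite sides of northing = 5671720, where each meets that height, and whether that is right or left of the point:
Z-6: 3–4 at easting≈808285.3 (right), 5–1 at easting≈836469.5 (right) → 2 crossings.
Z-9: 3–4 at easting≈783354.4 (left), 7–1 at easting≈820687.6 (right) → 1 crossing.
Z-14: 1–2 at easting≈852933.8 (right), 5–6 at easting≈818668.5 (right) → 2 crossings.
Only Z-9 has an odd count, so the point is inside Z-9.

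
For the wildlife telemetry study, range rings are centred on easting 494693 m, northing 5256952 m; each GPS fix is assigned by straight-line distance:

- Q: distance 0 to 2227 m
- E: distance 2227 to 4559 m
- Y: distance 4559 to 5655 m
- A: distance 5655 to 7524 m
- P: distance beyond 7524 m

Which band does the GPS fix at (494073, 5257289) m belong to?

Distance = √((494073−494693)² + (5257289−5256952)²) = √(384400.000 + 113569.000) = 705.669 m.
0 ≤ 705.669 < 2227 → Q.

Q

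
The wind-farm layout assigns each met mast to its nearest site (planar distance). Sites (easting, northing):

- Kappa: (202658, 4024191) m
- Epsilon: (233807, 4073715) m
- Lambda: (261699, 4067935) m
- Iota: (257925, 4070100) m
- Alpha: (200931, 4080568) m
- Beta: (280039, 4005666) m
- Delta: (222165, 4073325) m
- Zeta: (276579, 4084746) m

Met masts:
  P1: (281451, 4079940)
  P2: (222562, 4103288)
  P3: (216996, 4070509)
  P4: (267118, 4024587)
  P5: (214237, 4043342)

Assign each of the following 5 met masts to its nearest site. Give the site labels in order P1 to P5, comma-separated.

Zeta, Delta, Delta, Beta, Kappa

P1 → Zeta (d²=46834020.00)
P2 → Delta (d²=897938978.00)
P3 → Delta (d²=34648417.00)
P4 → Beta (d²=524956482.00)
P5 → Kappa (d²=500834042.00)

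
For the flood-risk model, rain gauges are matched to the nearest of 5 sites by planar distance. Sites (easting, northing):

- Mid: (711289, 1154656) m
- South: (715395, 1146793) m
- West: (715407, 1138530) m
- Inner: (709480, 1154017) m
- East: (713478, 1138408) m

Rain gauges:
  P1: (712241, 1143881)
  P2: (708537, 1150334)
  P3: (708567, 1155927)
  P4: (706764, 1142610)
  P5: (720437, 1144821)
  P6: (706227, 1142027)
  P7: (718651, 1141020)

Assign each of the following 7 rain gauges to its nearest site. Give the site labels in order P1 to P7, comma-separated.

South, Inner, Inner, East, South, East, West

P1 → South (d²=18427460.00)
P2 → Inner (d²=14453738.00)
P3 → Inner (d²=4481669.00)
P4 → East (d²=62734600.00)
P5 → South (d²=29310548.00)
P6 → East (d²=65674162.00)
P7 → West (d²=16723636.00)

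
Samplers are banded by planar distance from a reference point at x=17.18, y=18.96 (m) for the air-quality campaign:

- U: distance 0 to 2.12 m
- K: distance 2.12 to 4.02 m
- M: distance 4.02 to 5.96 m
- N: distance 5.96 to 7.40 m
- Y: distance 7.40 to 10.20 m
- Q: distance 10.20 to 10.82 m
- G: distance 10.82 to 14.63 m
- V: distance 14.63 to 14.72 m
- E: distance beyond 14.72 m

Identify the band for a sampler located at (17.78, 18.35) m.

Distance = √((17.78−17.18)² + (18.35−18.96)²) = √(0.360 + 0.372) = 0.856 m.
0 ≤ 0.856 < 2.12 → U.

U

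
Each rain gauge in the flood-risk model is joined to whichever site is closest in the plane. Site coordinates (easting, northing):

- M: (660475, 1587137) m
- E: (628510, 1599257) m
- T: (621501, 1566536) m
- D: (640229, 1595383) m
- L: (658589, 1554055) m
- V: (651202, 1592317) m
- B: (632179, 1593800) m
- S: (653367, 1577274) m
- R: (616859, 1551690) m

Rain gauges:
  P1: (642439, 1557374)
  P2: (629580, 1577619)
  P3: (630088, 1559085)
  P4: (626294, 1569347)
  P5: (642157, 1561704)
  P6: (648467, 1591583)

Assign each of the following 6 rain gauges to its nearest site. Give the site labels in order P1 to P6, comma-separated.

P1 → L (d²=271838261.00)
P2 → T (d²=188103130.00)
P3 → T (d²=129253970.00)
P4 → T (d²=30874570.00)
P5 → L (d²=328517825.00)
P6 → V (d²=8018981.00)

L, T, T, T, L, V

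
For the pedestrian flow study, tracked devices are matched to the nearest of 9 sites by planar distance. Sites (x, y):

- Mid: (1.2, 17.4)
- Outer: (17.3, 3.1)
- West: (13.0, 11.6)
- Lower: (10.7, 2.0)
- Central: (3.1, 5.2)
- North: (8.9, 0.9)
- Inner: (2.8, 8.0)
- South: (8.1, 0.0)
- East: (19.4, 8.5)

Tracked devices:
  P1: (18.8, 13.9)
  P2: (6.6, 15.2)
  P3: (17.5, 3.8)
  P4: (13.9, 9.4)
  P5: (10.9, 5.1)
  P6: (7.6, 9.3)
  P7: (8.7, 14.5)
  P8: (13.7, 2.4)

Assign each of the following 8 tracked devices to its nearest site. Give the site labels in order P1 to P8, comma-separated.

P1 → East (d²=29.52)
P2 → Mid (d²=34.00)
P3 → Outer (d²=0.53)
P4 → West (d²=5.65)
P5 → Lower (d²=9.65)
P6 → Inner (d²=24.73)
P7 → West (d²=26.90)
P8 → Lower (d²=9.16)

East, Mid, Outer, West, Lower, Inner, West, Lower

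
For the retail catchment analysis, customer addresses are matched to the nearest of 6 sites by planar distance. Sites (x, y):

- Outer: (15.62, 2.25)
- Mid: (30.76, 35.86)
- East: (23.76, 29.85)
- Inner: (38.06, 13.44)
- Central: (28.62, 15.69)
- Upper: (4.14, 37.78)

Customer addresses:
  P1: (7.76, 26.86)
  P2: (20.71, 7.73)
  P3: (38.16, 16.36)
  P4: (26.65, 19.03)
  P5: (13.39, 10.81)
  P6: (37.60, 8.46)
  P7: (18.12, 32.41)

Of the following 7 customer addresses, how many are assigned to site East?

1

P1 → Upper
P2 → Outer
P3 → Inner
P4 → Central
P5 → Outer
P6 → Inner
P7 → East
1 of the 7 goes to East.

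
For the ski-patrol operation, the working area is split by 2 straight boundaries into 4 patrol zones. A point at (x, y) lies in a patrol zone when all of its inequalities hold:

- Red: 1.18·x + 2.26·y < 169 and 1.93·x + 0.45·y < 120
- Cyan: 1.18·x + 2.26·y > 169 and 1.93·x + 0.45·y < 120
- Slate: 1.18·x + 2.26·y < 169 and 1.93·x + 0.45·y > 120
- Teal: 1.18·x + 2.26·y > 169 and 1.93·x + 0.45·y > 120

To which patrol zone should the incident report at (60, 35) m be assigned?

Slate

1.18·60 + 2.26·35 = 149.900, which is < 169
1.93·60 + 0.45·35 = 131.550, which is > 120
This sign pattern matches Slate.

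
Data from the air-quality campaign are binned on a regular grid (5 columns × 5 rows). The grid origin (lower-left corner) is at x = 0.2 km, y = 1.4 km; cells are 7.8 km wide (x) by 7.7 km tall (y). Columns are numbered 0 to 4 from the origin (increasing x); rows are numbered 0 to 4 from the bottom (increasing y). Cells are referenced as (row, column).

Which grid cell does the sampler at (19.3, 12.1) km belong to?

(1, 2)

Column index: ⌊(19.3 − 0.2) / 7.8⌋ = ⌊2.449⌋ = 2
Row offset from origin: ⌊(12.1 − 1.4) / 7.7⌋ = ⌊1.390⌋ = 1 → row 1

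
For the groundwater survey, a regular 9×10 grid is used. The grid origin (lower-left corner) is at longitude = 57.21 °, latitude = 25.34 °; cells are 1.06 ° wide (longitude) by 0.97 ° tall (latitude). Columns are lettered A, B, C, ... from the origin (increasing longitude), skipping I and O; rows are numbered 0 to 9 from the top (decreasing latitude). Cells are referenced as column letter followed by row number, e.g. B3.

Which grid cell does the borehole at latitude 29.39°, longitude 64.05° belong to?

Column index: ⌊(64.05 − 57.21) / 1.06⌋ = ⌊6.453⌋ = 6 → column G
Row offset from origin: ⌊(29.39 − 25.34) / 0.97⌋ = ⌊4.175⌋ = 4 → row 5 (counted from top)

G5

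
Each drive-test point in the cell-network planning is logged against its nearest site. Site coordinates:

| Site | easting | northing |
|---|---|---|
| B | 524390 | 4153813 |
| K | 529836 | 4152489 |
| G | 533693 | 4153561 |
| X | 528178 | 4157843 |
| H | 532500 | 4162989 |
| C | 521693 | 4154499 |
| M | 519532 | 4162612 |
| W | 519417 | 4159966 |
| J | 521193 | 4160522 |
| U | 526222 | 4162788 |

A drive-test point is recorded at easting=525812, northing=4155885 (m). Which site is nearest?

B

Squared distances to each site:
B: 6315268.000; K: 27725392.000; G: 67511137.000; X: 9431720.000; H: 95196160.000; C: 18887157.000; M: 84690929.000; W: 57550586.000; J: 42836930.000; U: 47819509.000.
Minimum at B.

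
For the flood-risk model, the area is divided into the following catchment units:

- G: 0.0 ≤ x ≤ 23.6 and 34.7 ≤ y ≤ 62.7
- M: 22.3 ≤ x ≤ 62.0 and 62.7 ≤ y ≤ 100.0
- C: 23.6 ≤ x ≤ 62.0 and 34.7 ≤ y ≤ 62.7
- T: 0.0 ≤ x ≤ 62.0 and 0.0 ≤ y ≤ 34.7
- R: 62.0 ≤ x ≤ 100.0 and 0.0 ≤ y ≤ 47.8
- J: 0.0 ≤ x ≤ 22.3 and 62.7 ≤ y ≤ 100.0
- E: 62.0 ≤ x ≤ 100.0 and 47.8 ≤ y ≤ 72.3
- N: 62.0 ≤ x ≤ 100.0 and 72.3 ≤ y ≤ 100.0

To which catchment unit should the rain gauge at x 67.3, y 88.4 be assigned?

N

The point has x = 67.3 and y = 88.4.
Only N satisfies 62.0 ≤ x ≤ 100.0 and 72.3 ≤ y ≤ 100.0.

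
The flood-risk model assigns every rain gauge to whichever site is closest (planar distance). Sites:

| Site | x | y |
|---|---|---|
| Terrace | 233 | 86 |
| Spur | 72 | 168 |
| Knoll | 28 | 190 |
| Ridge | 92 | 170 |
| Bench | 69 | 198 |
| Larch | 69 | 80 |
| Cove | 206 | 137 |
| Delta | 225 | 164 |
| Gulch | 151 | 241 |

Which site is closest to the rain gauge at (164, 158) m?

Cove

Squared distances to each site:
Terrace: 9945.000; Spur: 8564.000; Knoll: 19520.000; Ridge: 5328.000; Bench: 10625.000; Larch: 15109.000; Cove: 2205.000; Delta: 3757.000; Gulch: 7058.000.
Minimum at Cove.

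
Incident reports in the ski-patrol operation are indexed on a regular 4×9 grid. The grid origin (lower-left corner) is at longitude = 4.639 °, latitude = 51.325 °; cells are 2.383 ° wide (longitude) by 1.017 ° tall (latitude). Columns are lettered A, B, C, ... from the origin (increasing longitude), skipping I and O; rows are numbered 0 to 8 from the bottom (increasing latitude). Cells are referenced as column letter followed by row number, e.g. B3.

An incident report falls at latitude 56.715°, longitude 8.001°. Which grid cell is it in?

Column index: ⌊(8.001 − 4.639) / 2.383⌋ = ⌊1.411⌋ = 1 → column B
Row offset from origin: ⌊(56.715 − 51.325) / 1.017⌋ = ⌊5.300⌋ = 5 → row 5

B5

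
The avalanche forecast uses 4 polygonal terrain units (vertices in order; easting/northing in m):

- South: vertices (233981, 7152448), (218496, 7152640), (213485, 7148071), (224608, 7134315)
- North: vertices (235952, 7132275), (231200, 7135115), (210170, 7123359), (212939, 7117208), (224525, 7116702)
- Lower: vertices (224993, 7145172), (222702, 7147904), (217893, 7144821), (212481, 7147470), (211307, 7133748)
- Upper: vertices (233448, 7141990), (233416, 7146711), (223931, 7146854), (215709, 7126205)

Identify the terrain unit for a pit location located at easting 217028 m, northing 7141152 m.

Lower

Cast a ray rightward from (217028, 7141152). For each polygon, the edges (by vertex number in listed order) whose endpoints lie on opposite sides of northing = 7141152, where each meets that height, and whether that is right or left of the point:
South: 3–4 at easting≈219079.7 (right), 4–1 at easting≈228142.1 (right) → 2 crossings.
North: no edge straddles that height → 0 crossings.
Lower: 4–5 at easting≈211940.5 (left), 5–1 at easting≈220177.0 (right) → 1 crossing.
Upper: 3–4 at easting≈221660.6 (right), 4–1 at easting≈232506.3 (right) → 2 crossings.
Only Lower has an odd count, so the point is inside Lower.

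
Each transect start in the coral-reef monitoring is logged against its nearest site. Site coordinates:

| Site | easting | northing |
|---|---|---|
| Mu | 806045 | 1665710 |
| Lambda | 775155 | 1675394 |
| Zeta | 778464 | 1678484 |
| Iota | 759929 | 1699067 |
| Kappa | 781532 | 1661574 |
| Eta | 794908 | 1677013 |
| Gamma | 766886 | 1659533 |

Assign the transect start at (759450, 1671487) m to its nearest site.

Squared distances to each site:
Mu: 2204467754.000; Lambda: 261911674.000; Zeta: 410490205.000; Iota: 760885841.000; Kappa: 585882293.000; Eta: 1287806440.000; Gamma: 198192212.000.
Minimum at Gamma.

Gamma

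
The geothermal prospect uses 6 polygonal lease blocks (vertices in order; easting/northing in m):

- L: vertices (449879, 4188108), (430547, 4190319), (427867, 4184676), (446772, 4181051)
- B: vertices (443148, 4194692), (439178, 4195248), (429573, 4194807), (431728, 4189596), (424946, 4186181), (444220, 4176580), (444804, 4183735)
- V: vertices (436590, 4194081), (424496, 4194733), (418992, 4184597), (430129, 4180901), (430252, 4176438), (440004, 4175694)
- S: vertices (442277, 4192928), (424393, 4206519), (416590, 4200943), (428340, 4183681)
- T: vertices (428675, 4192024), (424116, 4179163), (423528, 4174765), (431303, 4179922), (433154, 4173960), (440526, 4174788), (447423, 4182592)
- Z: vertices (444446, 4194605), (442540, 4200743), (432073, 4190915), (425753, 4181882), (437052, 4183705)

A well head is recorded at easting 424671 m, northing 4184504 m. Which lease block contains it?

Cast a ray rightward from (424671, 4184504). For each polygon, the edges (by vertex number in listed order) whose endpoints lie on opposite sides of northing = 4184504, where each meets that height, and whether that is right or left of the point:
L: 3–4 at easting≈428764.0 (right), 4–1 at easting≈448292.3 (right) → 2 crossings.
B: 5–6 at easting≈428312.6 (right), 7–1 at easting≈444687.8 (right) → 2 crossings.
V: 3–4 at easting≈419272.2 (left), 6–1 at easting≈438368.2 (right) → 1 crossing.
S: 3–4 at easting≈427779.8 (right), 4–1 at easting≈429580.4 (right) → 2 crossings.
T: 1–2 at easting≈426009.3 (right), 7–1 at easting≈443622.5 (right) → 2 crossings.
Z: 3–4 at easting≈427587.5 (right), 5–1 at easting≈437594.0 (right) → 2 crossings.
Only V has an odd count, so the point is inside V.

V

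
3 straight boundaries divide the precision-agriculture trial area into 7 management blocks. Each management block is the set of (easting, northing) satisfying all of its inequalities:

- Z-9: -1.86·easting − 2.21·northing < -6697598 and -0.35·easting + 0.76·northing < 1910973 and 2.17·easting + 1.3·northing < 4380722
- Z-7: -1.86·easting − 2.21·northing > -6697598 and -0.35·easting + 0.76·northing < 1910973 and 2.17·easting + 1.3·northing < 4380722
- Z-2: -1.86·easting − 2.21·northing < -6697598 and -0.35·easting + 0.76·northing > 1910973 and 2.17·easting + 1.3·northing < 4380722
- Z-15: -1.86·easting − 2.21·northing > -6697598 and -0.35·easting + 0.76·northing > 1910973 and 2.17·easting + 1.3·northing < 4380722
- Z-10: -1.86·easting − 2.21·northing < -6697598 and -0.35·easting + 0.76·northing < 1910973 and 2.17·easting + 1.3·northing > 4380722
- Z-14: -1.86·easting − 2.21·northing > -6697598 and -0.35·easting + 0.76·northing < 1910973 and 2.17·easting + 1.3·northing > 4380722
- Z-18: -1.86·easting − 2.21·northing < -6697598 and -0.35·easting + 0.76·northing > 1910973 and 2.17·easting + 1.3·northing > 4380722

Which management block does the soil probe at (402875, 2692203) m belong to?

-1.86·402875 − 2.21·2692203 = -6699116.130, which is < -6697598
-0.35·402875 + 0.76·2692203 = 1905068.030, which is < 1910973
2.17·402875 + 1.3·2692203 = 4374102.650, which is < 4380722
This sign pattern matches Z-9.

Z-9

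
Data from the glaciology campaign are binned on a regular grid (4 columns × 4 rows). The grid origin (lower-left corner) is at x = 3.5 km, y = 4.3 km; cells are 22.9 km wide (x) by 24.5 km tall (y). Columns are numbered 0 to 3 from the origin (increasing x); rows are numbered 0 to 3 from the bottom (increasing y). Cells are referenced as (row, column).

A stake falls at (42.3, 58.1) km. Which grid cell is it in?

Column index: ⌊(42.3 − 3.5) / 22.9⌋ = ⌊1.694⌋ = 1
Row offset from origin: ⌊(58.1 − 4.3) / 24.5⌋ = ⌊2.196⌋ = 2 → row 2

(2, 1)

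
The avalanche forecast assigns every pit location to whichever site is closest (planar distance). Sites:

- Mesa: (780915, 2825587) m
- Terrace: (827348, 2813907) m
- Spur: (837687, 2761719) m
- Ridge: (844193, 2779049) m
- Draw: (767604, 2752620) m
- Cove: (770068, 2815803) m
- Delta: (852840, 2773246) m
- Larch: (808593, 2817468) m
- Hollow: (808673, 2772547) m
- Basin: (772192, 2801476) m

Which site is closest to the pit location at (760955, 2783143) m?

Squared distances to each site:
Mesa: 2199894736.000; Terrace: 5354454145.000; Spur: 6346787600.000; Ridge: 6945325480.000; Draw: 975862730.000; Cove: 1149722369.000; Delta: 8540803834.000; Larch: 3447584669.000; Hollow: 2389282740.000; Basin: 462369058.000.
Minimum at Basin.

Basin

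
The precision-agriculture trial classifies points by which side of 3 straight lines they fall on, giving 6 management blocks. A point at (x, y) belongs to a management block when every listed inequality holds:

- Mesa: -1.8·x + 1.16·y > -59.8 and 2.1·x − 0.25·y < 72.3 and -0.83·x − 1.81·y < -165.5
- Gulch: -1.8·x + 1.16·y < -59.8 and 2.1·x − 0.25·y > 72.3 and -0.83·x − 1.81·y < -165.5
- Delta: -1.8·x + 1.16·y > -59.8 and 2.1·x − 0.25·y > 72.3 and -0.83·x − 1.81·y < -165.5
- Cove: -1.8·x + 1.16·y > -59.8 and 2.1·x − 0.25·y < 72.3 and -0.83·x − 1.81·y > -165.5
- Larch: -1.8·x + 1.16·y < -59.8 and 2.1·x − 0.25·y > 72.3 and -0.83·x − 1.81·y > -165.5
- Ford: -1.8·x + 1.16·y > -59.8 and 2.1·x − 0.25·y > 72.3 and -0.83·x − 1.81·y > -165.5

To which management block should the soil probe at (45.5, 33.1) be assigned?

-1.8·45.5 + 1.16·33.1 = -43.504, which is > -59.8
2.1·45.5 − 0.25·33.1 = 87.275, which is > 72.3
-0.83·45.5 − 1.81·33.1 = -97.676, which is > -165.5
This sign pattern matches Ford.

Ford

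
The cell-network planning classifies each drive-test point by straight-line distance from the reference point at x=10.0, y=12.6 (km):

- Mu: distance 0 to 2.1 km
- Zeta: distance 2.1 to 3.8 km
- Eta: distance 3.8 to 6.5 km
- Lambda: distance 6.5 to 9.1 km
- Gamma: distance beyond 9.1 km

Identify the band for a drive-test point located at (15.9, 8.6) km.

Lambda

Distance = √((15.9−10.0)² + (8.6−12.6)²) = √(34.810 + 16.000) = 7.128 km.
6.5 ≤ 7.128 < 9.1 → Lambda.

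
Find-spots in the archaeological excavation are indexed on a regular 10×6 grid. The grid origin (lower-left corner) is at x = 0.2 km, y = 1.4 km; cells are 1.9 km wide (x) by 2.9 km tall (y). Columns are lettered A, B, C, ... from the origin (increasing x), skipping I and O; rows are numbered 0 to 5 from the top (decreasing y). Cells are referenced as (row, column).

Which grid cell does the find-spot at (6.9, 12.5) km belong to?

Column index: ⌊(6.9 − 0.2) / 1.9⌋ = ⌊3.526⌋ = 3 → column D
Row offset from origin: ⌊(12.5 − 1.4) / 2.9⌋ = ⌊3.828⌋ = 3 → row 2 (counted from top)

(2, D)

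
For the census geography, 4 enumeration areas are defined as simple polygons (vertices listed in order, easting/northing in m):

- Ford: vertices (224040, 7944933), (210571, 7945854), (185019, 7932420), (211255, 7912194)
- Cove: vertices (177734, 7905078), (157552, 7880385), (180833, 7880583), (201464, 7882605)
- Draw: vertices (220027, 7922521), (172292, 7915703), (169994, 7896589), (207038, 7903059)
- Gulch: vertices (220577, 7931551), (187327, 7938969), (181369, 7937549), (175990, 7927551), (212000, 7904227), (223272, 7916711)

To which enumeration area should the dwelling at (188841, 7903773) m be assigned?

Draw

Cast a ray rightward from (188841, 7903773). For each polygon, the edges (by vertex number in listed order) whose endpoints lie on opposite sides of northing = 7903773, where each meets that height, and whether that is right or left of the point:
Ford: no edge straddles that height → 0 crossings.
Cove: 1–2 at easting≈176667.4 (left), 4–1 at easting≈179112.0 (left) → 0 crossings.
Draw: 2–3 at easting≈170857.7 (left), 4–1 at easting≈207514.5 (right) → 1 crossing.
Gulch: no edge straddles that height → 0 crossings.
Only Draw has an odd count, so the point is inside Draw.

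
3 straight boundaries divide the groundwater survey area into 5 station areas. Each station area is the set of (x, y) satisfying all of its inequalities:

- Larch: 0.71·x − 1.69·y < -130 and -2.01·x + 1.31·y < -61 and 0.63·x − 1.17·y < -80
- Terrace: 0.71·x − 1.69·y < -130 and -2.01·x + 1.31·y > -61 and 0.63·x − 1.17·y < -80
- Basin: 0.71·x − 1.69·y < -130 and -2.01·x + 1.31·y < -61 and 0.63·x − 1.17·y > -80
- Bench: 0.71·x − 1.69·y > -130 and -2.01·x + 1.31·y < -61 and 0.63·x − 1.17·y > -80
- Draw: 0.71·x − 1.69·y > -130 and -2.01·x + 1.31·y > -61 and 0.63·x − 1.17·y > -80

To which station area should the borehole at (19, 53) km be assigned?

Draw

0.71·19 − 1.69·53 = -76.080, which is > -130
-2.01·19 + 1.31·53 = 31.240, which is > -61
0.63·19 − 1.17·53 = -50.040, which is > -80
This sign pattern matches Draw.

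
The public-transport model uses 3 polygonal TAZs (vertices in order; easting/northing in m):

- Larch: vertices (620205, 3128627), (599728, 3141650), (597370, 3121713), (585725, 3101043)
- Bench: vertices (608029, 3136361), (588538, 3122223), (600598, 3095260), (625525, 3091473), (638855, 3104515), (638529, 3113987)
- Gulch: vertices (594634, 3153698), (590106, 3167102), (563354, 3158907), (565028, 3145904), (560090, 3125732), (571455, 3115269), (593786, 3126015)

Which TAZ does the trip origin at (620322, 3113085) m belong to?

Bench

Cast a ray rightward from (620322, 3113085). For each polygon, the edges (by vertex number in listed order) whose endpoints lie on opposite sides of northing = 3113085, where each meets that height, and whether that is right or left of the point:
Larch: 3–4 at easting≈592509.2 (left), 4–1 at easting≈600777.5 (left) → 0 crossings.
Bench: 2–3 at easting≈592625.2 (left), 5–6 at easting≈638560.0 (right) → 1 crossing.
Gulch: no edge straddles that height → 0 crossings.
Only Bench has an odd count, so the point is inside Bench.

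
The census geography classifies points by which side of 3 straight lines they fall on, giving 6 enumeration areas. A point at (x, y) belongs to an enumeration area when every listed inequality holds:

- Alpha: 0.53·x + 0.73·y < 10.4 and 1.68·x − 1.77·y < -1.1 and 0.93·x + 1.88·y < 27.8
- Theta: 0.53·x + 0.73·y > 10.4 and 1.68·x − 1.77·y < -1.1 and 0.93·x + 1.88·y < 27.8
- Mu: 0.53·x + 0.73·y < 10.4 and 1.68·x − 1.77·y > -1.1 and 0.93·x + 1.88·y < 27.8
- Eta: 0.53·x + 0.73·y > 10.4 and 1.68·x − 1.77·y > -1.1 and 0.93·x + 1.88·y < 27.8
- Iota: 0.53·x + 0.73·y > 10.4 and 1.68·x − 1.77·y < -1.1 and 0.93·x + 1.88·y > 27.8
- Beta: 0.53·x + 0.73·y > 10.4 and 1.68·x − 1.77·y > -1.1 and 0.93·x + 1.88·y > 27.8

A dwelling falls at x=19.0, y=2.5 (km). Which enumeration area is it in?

0.53·19.0 + 0.73·2.5 = 11.895, which is > 10.4
1.68·19.0 − 1.77·2.5 = 27.495, which is > -1.1
0.93·19.0 + 1.88·2.5 = 22.370, which is < 27.8
This sign pattern matches Eta.

Eta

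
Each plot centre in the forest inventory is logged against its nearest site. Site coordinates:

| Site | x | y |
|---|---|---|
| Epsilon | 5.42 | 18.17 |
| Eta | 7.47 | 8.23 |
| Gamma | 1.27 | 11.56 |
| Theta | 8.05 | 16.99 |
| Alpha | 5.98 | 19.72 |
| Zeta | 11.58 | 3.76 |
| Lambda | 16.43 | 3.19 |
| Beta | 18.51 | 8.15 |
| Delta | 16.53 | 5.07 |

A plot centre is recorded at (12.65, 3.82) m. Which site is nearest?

Squared distances to each site:
Epsilon: 258.195; Eta: 46.281; Gamma: 189.412; Theta: 194.609; Alpha: 297.299; Zeta: 1.149; Lambda: 14.685; Beta: 53.089; Delta: 16.617.
Minimum at Zeta.

Zeta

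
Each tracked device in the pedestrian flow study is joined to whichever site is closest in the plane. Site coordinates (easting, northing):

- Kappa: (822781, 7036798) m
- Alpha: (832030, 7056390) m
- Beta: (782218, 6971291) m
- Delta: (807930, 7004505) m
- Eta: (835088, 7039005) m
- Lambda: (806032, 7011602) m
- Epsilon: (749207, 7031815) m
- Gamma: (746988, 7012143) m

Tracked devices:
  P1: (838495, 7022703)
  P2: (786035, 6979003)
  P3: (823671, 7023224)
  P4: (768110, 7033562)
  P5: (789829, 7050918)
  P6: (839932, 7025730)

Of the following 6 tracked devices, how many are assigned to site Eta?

2

P1 → Eta
P2 → Beta
P3 → Kappa
P4 → Epsilon
P5 → Kappa
P6 → Eta
2 of the 6 go to Eta.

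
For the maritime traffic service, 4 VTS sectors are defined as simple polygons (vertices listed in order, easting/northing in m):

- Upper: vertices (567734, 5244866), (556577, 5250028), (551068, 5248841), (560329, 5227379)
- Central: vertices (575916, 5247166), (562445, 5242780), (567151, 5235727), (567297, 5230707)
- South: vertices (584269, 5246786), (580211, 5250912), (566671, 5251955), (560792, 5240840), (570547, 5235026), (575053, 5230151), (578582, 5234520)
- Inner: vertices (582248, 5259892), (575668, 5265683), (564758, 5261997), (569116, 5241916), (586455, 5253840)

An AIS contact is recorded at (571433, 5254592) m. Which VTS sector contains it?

Cast a ray rightward from (571433, 5254592). For each polygon, the edges (by vertex number in listed order) whose endpoints lie on opposite sides of northing = 5254592, where each meets that height, and whether that is right or left of the point:
Upper: no edge straddles that height → 0 crossings.
Central: no edge straddles that height → 0 crossings.
South: no edge straddles that height → 0 crossings.
Inner: 3–4 at easting≈566365.0 (left), 5–1 at easting≈585932.3 (right) → 1 crossing.
Only Inner has an odd count, so the point is inside Inner.

Inner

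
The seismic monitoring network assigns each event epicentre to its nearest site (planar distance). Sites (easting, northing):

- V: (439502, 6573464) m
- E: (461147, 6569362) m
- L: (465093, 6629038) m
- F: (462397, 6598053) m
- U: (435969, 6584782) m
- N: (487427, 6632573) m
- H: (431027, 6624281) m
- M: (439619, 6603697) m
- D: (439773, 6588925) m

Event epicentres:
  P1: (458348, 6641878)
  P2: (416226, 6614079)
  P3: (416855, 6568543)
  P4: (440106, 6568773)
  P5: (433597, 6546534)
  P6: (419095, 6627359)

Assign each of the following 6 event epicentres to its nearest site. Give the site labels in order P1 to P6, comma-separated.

P1 → L (d²=210360625.00)
P2 → H (d²=323150405.00)
P3 → V (d²=537102850.00)
P4 → V (d²=22370297.00)
P5 → V (d²=760093925.00)
P6 → H (d²=151846708.00)

L, H, V, V, V, H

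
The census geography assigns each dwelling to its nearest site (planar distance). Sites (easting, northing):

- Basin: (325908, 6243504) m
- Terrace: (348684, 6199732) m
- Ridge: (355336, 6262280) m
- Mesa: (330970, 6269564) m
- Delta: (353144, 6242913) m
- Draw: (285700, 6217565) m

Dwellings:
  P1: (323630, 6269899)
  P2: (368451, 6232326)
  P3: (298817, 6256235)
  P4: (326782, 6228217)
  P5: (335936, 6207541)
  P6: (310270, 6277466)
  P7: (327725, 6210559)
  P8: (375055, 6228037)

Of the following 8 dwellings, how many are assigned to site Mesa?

2

P1 → Mesa
P2 → Delta
P3 → Basin
P4 → Basin
P5 → Terrace
P6 → Mesa
P7 → Terrace
P8 → Delta
2 of the 8 go to Mesa.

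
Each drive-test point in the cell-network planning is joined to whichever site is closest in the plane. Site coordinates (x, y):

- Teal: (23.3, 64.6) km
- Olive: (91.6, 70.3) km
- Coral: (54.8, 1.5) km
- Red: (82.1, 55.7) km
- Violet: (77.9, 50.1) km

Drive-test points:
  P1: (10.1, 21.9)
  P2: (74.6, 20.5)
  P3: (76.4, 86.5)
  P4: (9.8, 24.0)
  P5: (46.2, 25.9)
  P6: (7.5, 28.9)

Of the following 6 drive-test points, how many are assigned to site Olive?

P1 → Teal
P2 → Coral
P3 → Olive
P4 → Teal
P5 → Coral
P6 → Teal
1 of the 6 goes to Olive.

1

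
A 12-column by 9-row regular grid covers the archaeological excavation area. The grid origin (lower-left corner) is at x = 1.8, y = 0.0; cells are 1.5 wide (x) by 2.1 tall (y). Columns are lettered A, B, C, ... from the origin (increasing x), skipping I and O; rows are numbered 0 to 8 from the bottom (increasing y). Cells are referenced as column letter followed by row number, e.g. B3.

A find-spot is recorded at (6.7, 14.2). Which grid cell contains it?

Column index: ⌊(6.7 − 1.8) / 1.5⌋ = ⌊3.267⌋ = 3 → column D
Row offset from origin: ⌊(14.2 − 0.0) / 2.1⌋ = ⌊6.762⌋ = 6 → row 6

D6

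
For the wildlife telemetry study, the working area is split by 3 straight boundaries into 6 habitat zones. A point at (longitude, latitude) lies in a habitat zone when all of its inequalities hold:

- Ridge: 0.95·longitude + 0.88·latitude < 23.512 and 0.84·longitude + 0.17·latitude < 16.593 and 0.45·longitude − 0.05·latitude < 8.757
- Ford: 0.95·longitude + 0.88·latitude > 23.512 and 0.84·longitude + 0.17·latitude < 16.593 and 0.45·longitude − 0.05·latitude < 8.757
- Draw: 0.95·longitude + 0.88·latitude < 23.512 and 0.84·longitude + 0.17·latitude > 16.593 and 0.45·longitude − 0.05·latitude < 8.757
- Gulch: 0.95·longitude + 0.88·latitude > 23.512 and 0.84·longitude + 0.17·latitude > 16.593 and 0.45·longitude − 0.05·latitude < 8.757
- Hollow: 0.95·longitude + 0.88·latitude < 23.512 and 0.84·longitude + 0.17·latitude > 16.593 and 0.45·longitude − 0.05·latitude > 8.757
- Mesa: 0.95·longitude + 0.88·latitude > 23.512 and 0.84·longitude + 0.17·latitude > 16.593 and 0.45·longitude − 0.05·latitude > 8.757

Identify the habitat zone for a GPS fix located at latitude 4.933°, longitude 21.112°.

0.95·21.112 + 0.88·4.933 = 24.397, which is > 23.512
0.84·21.112 + 0.17·4.933 = 18.573, which is > 16.593
0.45·21.112 − 0.05·4.933 = 9.254, which is > 8.757
This sign pattern matches Mesa.

Mesa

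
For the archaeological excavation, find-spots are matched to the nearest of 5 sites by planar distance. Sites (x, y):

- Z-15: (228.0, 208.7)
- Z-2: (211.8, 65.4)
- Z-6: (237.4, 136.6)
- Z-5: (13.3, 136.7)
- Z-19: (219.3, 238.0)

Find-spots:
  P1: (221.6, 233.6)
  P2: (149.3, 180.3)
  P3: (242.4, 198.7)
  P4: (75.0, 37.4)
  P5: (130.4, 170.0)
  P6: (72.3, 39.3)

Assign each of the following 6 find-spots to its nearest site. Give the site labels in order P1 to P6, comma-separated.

P1 → Z-19 (d²=24.65)
P2 → Z-15 (d²=7000.25)
P3 → Z-15 (d²=307.36)
P4 → Z-5 (d²=13667.38)
P5 → Z-15 (d²=11023.45)
P6 → Z-5 (d²=12967.76)

Z-19, Z-15, Z-15, Z-5, Z-15, Z-5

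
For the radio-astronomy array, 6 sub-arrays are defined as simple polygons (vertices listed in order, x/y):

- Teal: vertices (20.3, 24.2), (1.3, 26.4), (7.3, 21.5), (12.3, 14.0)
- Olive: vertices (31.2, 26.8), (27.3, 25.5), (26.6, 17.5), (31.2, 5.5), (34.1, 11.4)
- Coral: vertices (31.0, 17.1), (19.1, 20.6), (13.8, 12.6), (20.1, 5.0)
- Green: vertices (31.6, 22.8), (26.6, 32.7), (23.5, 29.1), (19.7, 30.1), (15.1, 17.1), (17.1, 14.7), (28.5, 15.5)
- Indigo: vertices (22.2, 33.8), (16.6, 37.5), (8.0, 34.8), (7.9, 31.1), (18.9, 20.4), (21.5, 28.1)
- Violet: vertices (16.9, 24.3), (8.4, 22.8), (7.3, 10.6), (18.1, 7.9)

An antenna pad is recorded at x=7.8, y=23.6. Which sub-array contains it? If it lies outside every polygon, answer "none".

Teal

Cast a ray rightward from (7.8, 23.6). For each polygon, the edges (by vertex number in listed order) whose endpoints lie on opposite sides of y = 23.6, where each meets that height, and whether that is right or left of the point:
Teal: 2–3 at x≈4.73 (left), 4–1 at x≈19.83 (right) → 1 crossing.
Olive: 2–3 at x≈27.13 (right), 5–1 at x≈31.80 (right) → 2 crossings.
Coral: no edge straddles that height → 0 crossings.
Green: 1–2 at x≈31.20 (right), 4–5 at x≈17.40 (right) → 2 crossings.
Indigo: 4–5 at x≈15.61 (right), 5–6 at x≈19.98 (right) → 2 crossings.
Violet: 1–2 at x≈12.93 (right), 4–1 at x≈16.95 (right) → 2 crossings.
Only Teal has an odd count, so the point is inside Teal.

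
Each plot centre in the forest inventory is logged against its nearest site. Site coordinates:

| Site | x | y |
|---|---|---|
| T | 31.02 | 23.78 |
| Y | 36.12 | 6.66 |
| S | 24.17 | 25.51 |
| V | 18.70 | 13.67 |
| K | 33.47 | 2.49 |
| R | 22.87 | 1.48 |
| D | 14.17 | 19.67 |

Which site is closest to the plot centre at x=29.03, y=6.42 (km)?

K

Squared distances to each site:
T: 305.330; Y: 50.326; S: 388.048; V: 159.271; K: 35.158; R: 62.349; D: 396.382.
Minimum at K.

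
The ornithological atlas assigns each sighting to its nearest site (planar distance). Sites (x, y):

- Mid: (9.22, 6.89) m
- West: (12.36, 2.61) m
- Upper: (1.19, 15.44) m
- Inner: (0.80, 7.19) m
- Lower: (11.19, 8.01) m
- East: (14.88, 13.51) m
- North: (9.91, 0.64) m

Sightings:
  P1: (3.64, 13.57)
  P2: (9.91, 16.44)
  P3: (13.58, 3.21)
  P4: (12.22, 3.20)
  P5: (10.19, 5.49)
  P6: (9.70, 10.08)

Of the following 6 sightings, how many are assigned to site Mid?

P1 → Upper
P2 → East
P3 → West
P4 → West
P5 → Mid
P6 → Lower
1 of the 6 goes to Mid.

1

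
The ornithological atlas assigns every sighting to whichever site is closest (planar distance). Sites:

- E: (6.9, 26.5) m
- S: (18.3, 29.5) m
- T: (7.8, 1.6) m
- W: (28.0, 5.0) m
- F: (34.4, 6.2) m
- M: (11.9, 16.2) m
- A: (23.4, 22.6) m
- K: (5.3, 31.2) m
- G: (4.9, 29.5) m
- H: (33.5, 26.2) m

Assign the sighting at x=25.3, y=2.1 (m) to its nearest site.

W

Squared distances to each site:
E: 933.920; S: 799.760; T: 306.500; W: 15.700; F: 99.620; M: 378.370; A: 423.860; K: 1246.810; G: 1166.920; H: 648.050.
Minimum at W.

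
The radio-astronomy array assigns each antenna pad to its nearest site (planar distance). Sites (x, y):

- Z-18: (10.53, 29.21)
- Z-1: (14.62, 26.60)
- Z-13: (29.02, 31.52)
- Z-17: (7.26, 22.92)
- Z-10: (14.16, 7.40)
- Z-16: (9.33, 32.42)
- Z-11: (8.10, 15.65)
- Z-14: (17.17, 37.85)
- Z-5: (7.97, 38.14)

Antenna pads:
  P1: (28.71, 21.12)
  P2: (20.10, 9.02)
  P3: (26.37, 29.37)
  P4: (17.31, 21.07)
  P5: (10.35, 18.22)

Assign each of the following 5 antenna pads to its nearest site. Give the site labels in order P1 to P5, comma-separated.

Z-13, Z-10, Z-13, Z-1, Z-11

P1 → Z-13 (d²=108.26)
P2 → Z-10 (d²=37.91)
P3 → Z-13 (d²=11.64)
P4 → Z-1 (d²=37.82)
P5 → Z-11 (d²=11.67)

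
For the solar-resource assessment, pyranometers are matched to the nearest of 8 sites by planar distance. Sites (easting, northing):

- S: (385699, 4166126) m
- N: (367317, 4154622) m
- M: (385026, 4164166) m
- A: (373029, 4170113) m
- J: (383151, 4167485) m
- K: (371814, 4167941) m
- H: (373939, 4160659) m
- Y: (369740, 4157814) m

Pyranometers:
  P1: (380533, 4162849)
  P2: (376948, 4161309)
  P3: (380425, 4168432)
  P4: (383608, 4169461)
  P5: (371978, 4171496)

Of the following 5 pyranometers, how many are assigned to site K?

P1 → M
P2 → H
P3 → J
P4 → J
P5 → A
0 of the 5 go to K.

0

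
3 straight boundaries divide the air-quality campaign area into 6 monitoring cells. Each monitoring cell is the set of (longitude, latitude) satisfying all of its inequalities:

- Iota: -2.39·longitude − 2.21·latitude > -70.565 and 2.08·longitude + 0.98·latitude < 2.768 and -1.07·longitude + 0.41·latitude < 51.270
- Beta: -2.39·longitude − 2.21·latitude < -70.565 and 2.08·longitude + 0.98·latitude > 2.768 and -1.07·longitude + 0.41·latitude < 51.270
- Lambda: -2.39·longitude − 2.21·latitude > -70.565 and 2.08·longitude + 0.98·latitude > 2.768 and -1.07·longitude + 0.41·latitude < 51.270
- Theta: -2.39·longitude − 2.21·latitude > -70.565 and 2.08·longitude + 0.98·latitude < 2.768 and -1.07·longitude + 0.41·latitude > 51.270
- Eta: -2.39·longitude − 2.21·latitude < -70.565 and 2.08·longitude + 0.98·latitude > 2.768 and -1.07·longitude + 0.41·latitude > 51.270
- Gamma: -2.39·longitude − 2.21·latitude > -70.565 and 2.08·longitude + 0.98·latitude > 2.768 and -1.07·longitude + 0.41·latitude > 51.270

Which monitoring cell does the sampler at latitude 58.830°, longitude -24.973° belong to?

Lambda

-2.39·-24.973 − 2.21·58.830 = -70.329, which is > -70.565
2.08·-24.973 + 0.98·58.830 = 5.710, which is > 2.768
-1.07·-24.973 + 0.41·58.830 = 50.841, which is < 51.270
This sign pattern matches Lambda.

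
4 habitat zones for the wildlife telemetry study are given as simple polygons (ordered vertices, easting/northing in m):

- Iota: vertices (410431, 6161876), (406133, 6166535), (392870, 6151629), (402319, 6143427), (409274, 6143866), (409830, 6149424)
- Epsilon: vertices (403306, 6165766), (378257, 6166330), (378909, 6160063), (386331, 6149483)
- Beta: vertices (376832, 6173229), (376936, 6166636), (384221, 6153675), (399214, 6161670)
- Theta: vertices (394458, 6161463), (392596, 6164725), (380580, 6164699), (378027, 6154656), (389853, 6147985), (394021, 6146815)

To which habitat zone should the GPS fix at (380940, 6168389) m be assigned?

Cast a ray rightward from (380940, 6168389). For each polygon, the edges (by vertex number in listed order) whose endpoints lie on opposite sides of northing = 6168389, where each meets that height, and whether that is right or left of the point:
Iota: no edge straddles that height → 0 crossings.
Epsilon: no edge straddles that height → 0 crossings.
Beta: 1–2 at easting≈376908.3 (left), 4–1 at easting≈386203.8 (right) → 1 crossing.
Theta: no edge straddles that height → 0 crossings.
Only Beta has an odd count, so the point is inside Beta.

Beta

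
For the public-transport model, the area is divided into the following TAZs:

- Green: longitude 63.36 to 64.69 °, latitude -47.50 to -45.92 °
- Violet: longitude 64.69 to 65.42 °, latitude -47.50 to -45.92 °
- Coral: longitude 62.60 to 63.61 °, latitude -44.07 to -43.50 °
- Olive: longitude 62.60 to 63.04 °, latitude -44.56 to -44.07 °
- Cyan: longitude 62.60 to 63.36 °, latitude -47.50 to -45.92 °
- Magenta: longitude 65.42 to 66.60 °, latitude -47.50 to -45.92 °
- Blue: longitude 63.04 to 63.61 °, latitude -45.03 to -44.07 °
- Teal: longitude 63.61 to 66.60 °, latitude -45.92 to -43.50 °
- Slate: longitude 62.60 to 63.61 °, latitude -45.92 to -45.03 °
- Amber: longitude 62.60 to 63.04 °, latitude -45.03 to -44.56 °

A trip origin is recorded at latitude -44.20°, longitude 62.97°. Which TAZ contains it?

Olive

The point has longitude = 62.97 and latitude = -44.20.
Only Olive satisfies 62.60 ≤ longitude ≤ 63.04 and -44.56 ≤ latitude ≤ -44.07.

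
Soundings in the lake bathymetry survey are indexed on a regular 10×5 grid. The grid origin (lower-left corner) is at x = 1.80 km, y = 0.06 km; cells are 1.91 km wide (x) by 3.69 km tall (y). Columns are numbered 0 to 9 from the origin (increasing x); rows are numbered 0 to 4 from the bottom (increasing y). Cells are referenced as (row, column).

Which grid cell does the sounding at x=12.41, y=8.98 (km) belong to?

(2, 5)

Column index: ⌊(12.41 − 1.80) / 1.91⌋ = ⌊5.555⌋ = 5
Row offset from origin: ⌊(8.98 − 0.06) / 3.69⌋ = ⌊2.417⌋ = 2 → row 2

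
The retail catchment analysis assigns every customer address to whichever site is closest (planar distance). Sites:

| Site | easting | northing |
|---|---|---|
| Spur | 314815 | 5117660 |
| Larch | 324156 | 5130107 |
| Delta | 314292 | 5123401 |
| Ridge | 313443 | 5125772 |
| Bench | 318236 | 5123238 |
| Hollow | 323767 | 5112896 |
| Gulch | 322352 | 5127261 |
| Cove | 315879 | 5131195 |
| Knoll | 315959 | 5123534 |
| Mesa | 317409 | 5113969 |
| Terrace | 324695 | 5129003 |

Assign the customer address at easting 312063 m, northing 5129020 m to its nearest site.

Ridge

Squared distances to each site:
Spur: 136623104.000; Larch: 147422218.000; Delta: 36541602.000; Ridge: 12453904.000; Bench: 71537453.000; Hollow: 396966992.000; Gulch: 108957602.000; Cove: 19292481.000; Knoll: 45275012.000; Mesa: 255112317.000; Terrace: 159567713.000.
Minimum at Ridge.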